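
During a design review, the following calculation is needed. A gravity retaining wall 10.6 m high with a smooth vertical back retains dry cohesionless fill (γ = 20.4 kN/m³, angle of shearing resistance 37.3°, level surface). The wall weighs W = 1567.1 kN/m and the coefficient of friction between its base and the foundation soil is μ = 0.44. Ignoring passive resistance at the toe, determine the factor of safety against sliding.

2.45

K_a = tan²(45° − 37.3°/2) = 0.2453.
P_a = ½K_aγH² = 0.5×0.2453×20.4×10.6² = 281.2 kN/m, acting at H/3 = 3.533 m above the base.
FS_sliding = μW / P_a = 0.44×1567.1 / 281.2 = 2.452.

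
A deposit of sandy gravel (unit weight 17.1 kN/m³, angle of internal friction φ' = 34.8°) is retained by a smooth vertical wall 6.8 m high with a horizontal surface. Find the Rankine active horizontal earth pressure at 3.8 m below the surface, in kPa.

17.8 kPa

K_a = (1 − sin φ)/(1 + sin φ) = 0.2733.
σ_h = K_a γ z = 0.2733 × 17.1 × 3.8 = 17.76 kPa.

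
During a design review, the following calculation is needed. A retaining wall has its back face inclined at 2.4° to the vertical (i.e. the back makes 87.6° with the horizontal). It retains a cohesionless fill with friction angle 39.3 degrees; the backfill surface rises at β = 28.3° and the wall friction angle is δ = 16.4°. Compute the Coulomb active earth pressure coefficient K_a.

K_a = sin²(α+φ) / [sin²α · sin(α−δ) · (1 + √{sin(φ+δ)sin(φ−β) / (sin(α−δ)sin(α+β))})²].
With α = 87.6°, φ = 39.3°, δ = 16.4°, β = 28.3°: K_a = 0.3308.

0.331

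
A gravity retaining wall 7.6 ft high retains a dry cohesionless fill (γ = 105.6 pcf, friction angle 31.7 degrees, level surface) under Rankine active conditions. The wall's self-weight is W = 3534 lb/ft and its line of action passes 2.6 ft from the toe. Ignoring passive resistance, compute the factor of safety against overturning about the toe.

3.82

K_a = tan²(45° − 31.7°/2) = 0.3111.
P_a = ½K_aγH² = 0.5×0.3111×105.6×7.6² = 948.7 lb/ft, acting at H/3 = 2.533 ft above the base.
Overturning moment M_o = P_a × H/3 = 948.7 × 2.533 = 2403.
Resisting moment M_r = W × 2.6 = 3534 × 2.6 = 9188.
FS_overturning = M_r/M_o = 9188/2403 = 3.823.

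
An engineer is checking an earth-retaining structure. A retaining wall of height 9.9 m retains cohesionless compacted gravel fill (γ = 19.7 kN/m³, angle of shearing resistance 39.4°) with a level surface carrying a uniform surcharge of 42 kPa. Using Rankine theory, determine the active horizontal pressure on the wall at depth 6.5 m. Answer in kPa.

38.0 kPa

K_a = (1 − sin φ)/(1 + sin φ) = 0.2234.
σ_v = γz + q = 19.7 × 6.5 + 42 = 170.0 kPa.
σ_h = K_a σ_v = 0.2234 × 170.0 = 38.00 kPa.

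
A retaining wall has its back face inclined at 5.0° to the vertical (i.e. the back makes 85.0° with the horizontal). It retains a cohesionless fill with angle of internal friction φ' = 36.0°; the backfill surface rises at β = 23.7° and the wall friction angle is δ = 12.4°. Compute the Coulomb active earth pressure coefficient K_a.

0.385

K_a = sin²(α+φ) / [sin²α · sin(α−δ) · (1 + √{sin(φ+δ)sin(φ−β) / (sin(α−δ)sin(α+β))})²].
With α = 85.0°, φ = 36.0°, δ = 12.4°, β = 23.7°: K_a = 0.3849.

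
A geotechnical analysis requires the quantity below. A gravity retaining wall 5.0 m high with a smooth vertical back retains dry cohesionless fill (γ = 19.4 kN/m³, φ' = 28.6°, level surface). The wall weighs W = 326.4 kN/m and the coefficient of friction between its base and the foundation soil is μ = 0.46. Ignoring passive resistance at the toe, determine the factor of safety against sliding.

1.76

K_a = tan²(45° − 28.6°/2) = 0.3525.
P_a = ½K_aγH² = 0.5×0.3525×19.4×5.0² = 85.49 kN/m, acting at H/3 = 1.667 m above the base.
FS_sliding = μW / P_a = 0.46×326.4 / 85.49 = 1.756.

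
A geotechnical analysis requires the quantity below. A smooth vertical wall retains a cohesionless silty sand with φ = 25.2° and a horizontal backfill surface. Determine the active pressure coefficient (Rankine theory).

K_a = (1 − sin φ)/(1 + sin φ) = (1 − sin 25.2°)/(1 + sin 25.2°) = 0.4027.

0.403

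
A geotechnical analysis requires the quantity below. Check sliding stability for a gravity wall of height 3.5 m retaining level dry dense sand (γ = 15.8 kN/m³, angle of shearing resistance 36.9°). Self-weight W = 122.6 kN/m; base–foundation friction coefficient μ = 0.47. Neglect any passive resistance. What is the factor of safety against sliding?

K_a = tan²(45° − 36.9°/2) = 0.2497.
P_a = ½K_aγH² = 0.5×0.2497×15.8×3.5² = 24.16 kN/m, acting at H/3 = 1.167 m above the base.
FS_sliding = μW / P_a = 0.47×122.6 / 24.16 = 2.385.

2.38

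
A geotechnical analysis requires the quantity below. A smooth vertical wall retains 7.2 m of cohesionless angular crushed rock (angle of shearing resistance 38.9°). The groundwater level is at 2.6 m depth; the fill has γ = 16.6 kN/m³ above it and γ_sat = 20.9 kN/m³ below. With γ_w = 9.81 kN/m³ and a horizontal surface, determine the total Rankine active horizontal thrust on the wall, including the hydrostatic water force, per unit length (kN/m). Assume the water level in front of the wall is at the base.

K_a = tan²(45° − φ/2) = 0.2285.
γ' = 20.9 − 9.81 = 11.09 kN/m³. Depth below WT = 4.6 m.
σ'_h at WT = K_a γ d_w = 9.863 kPa; at base = 9.863 + K_a γ' × 4.6 = 21.52 kPa.
P₁ (0–2.6 m) = ½×9.863×2.6 = 12.82. P₂ (2.6–7.2 m) = ½(9.863+21.52)×4.6 = 72.19.
P_w = ½ γ_w h₂² = 0.5×9.81×4.6² = 103.8. Total = 12.82+72.19+103.8 = 188.8 kN/m.

189 kN/m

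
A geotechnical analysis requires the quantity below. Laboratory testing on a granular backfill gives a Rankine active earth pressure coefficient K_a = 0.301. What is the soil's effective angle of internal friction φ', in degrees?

K_a = tan²(45° − φ/2) ⇒ 45° − φ/2 = arctan(√0.301) = 28.75°.
φ = 2(45° − 28.75°) = 32.50°.

32.5°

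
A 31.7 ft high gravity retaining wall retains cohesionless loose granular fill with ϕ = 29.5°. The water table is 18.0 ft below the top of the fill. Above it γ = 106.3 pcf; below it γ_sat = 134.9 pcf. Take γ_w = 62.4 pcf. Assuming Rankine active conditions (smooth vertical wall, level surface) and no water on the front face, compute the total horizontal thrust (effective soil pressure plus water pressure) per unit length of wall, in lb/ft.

22900 lb/ft

K_a = tan²(45° − φ/2) = 0.3401.
γ' = 134.9 − 62.4 = 72.50 pcf. Depth below WT = 13.7 ft.
σ'_h at WT = K_a γ d_w = 650.8 psf; at base = 650.8 + K_a γ' × 13.7 = 988.6 psf.
P₁ (0–18.0 ft) = ½×650.8×18.0 = 5857. P₂ (18.0–31.7 ft) = ½(650.8+988.6)×13.7 = 11230.
P_w = ½ γ_w h₂² = 0.5×62.4×13.7² = 5856. Total = 5857+11230+5856 = 22940 lb/ft.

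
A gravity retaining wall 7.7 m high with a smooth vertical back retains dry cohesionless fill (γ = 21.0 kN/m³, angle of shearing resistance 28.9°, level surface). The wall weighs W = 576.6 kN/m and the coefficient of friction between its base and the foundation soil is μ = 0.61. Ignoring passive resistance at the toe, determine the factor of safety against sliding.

K_a = tan²(45° − 28.9°/2) = 0.3484.
P_a = ½K_aγH² = 0.5×0.3484×21.0×7.7² = 216.9 kN/m, acting at H/3 = 2.567 m above the base.
FS_sliding = μW / P_a = 0.61×576.6 / 216.9 = 1.622.

1.62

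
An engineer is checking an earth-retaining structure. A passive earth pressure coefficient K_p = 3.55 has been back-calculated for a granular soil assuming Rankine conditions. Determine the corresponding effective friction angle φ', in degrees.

34.1°

K_p = (1+sin φ)/(1−sin φ) ⇒ sin φ = (K_p − 1)/(K_p + 1) = 0.5604.
φ = arcsin(0.5604) = 34.09°.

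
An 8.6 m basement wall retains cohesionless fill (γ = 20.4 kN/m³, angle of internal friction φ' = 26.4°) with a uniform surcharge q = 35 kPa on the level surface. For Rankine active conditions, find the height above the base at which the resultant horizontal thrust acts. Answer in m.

3.28 m

K_a = 0.3844.
Triangular part P₁ = ½K_aγH² = 290.0 at H/3 = 2.867 m; rectangular part P₂ = K_a q H = 115.7 at H/2 = 4.300 m.
ȳ = (P₁·2.867 + P₂·4.300)/(P₁+P₂) = 3.275 m.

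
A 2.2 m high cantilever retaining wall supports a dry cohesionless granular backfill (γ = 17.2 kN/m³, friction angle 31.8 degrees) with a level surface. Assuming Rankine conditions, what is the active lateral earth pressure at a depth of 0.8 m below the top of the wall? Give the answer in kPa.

K_a = (1 − sin φ)/(1 + sin φ) = 0.3098.
σ_h = K_a γ z = 0.3098 × 17.2 × 0.8 = 4.263 kPa.

4.26 kPa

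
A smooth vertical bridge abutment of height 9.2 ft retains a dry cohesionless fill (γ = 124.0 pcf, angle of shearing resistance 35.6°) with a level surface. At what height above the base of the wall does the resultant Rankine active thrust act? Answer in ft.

K_a = 0.2641.
The pressure distribution is triangular, so the resultant acts at H/3 above the base = 9.2/3 = 3.067 ft.

3.07 ft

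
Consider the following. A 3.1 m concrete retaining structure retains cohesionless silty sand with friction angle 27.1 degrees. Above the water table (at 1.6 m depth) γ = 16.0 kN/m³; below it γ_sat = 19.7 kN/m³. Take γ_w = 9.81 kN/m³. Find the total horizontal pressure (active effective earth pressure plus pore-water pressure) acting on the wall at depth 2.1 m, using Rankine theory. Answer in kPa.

16.3 kPa

K_a = (1 − sin φ)/(1 + sin φ) = 0.3741.
γ' = 19.7 − 9.81 = 9.890 kN/m³.
Effective vertical stress at 2.1 m: σ'_v = 16.0×1.6 + 9.890×0.500 = 30.55 kPa.
σ'_h = K_a σ'_v = 0.3741 × 30.55 = 11.43 kPa; u = γ_w × 0.500 = 4.905 kPa.
Total σ_h = 11.43 + 4.905 = 16.33 kPa.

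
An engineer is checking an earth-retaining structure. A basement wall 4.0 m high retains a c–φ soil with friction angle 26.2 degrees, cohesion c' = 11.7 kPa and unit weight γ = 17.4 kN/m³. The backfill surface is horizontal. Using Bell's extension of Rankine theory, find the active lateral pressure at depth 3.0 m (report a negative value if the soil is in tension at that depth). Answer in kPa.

K_a = (1 − sin φ)/(1 + sin φ) = 0.3874.
σ_a = K_a γ z − 2c√K_a = 0.3874×17.4×3.0 − 2×11.7×0.6224 = 5.659 kPa.

5.66 kPa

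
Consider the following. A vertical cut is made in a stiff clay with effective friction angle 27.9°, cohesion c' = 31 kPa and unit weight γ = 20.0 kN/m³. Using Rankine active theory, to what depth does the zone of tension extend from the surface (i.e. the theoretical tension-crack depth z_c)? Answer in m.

K_a = tan²(45° − 27.9°/2) = 0.3625; √K_a = 0.6020.
The active pressure is zero where K_a γ z = 2c√K_a, so z_c = 2c/(γ√K_a) = 2×31/(20.0×0.6020) = 5.149 m.

5.15 m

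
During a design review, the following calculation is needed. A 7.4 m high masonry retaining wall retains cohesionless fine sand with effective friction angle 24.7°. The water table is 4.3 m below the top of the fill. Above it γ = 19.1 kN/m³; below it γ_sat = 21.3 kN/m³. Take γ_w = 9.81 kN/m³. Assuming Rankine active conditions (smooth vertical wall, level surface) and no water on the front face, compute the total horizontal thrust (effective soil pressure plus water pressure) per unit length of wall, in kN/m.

K_a = tan²(45° − φ/2) = 0.4106.
γ' = 21.3 − 9.81 = 11.49 kN/m³. Depth below WT = 3.1 m.
σ'_h at WT = K_a γ d_w = 33.72 kPa; at base = 33.72 + K_a γ' × 3.1 = 48.34 kPa.
P₁ (0–4.3 m) = ½×33.72×4.3 = 72.50. P₂ (4.3–7.4 m) = ½(33.72+48.34)×3.1 = 127.2.
P_w = ½ γ_w h₂² = 0.5×9.81×3.1² = 47.14. Total = 72.50+127.2+47.14 = 246.8 kN/m.

247 kN/m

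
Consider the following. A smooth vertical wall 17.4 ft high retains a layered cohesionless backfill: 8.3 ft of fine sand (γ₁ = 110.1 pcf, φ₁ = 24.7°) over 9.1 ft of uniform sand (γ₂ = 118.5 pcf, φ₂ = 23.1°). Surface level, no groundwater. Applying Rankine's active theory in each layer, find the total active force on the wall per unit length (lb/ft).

7330 lb/ft

K_a1 = tan²(45°−24.7°/2) = 0.4106; K_a2 = tan²(45°−23.1°/2) = 0.4364.
Layer 1: σ at base = K_a1 γ₁ h₁ = 375.2 psf; P₁ = ½×375.2×8.3 = 1557.
Layer 2: σ_v at top = γ₁h₁ = 913.8; σ_h top = K_a2×913.8 = 398.8; σ_h base = K_a2×(913.8+118.5×9.1) = 869.5.
P₂ = ½(398.8+869.5)×9.1 = 5771. Total P_a = 1557+5771 = 7328 lb/ft.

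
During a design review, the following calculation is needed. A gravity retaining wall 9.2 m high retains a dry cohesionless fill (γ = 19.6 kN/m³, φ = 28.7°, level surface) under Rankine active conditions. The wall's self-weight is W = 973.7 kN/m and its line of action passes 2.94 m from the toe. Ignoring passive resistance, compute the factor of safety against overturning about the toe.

K_a = tan²(45° − 28.7°/2) = 0.3511.
P_a = ½K_aγH² = 0.5×0.3511×19.6×9.2² = 291.3 kN/m, acting at H/3 = 3.067 m above the base.
Overturning moment M_o = P_a × H/3 = 291.3 × 3.067 = 893.2.
Resisting moment M_r = W × 2.94 = 973.7 × 2.94 = 2863.
FS_overturning = M_r/M_o = 2863/893.2 = 3.205.

3.20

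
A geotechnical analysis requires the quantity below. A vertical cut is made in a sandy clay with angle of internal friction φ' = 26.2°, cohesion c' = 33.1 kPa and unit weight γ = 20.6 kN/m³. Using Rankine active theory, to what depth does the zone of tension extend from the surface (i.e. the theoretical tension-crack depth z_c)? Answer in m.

5.16 m

K_a = tan²(45° − 26.2°/2) = 0.3874; √K_a = 0.6224.
The active pressure is zero where K_a γ z = 2c√K_a, so z_c = 2c/(γ√K_a) = 2×33.1/(20.6×0.6224) = 5.163 m.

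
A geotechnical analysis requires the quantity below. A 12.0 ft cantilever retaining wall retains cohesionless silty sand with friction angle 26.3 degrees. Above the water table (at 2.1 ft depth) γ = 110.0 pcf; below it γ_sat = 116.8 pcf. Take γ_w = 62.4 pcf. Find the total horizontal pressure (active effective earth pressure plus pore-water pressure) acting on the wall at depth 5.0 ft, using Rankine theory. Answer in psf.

K_a = (1 − sin φ)/(1 + sin φ) = 0.3859.
γ' = 116.8 − 62.4 = 54.40 pcf.
Effective vertical stress at 5.0 ft: σ'_v = 110.0×2.1 + 54.40×2.90 = 388.8 psf.
σ'_h = K_a σ'_v = 0.3859 × 388.8 = 150.0 psf; u = γ_w × 2.90 = 181.0 psf.
Total σ_h = 150.0 + 181.0 = 331.0 psf.

331 psf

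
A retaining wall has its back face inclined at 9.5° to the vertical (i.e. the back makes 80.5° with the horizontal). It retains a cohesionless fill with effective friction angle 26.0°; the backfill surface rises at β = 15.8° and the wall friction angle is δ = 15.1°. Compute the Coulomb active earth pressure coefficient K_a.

K_a = sin²(α+φ) / [sin²α · sin(α−δ) · (1 + √{sin(φ+δ)sin(φ−β) / (sin(α−δ)sin(α+β))})²].
With α = 80.5°, φ = 26.0°, δ = 15.1°, β = 15.8°: K_a = 0.5629.

0.563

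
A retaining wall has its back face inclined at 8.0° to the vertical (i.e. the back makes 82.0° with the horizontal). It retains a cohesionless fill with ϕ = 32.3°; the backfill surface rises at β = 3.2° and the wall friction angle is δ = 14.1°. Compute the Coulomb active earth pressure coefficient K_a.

0.349

K_a = sin²(α+φ) / [sin²α · sin(α−δ) · (1 + √{sin(φ+δ)sin(φ−β) / (sin(α−δ)sin(α+β))})²].
With α = 82.0°, φ = 32.3°, δ = 14.1°, β = 3.2°: K_a = 0.3494.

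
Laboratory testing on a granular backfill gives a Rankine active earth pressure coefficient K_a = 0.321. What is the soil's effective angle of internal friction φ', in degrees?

K_a = tan²(45° − φ/2) ⇒ 45° − φ/2 = arctan(√0.321) = 29.53°.
φ = 2(45° − 29.53°) = 30.93°.

30.9°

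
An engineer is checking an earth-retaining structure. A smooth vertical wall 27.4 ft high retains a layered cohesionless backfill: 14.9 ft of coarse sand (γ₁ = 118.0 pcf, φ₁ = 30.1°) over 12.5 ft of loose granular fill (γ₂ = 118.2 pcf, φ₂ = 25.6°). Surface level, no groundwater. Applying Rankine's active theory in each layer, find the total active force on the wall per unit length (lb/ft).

K_a1 = tan²(45°−30.1°/2) = 0.3320; K_a2 = tan²(45°−25.6°/2) = 0.3966.
Layer 1: σ at base = K_a1 γ₁ h₁ = 583.7 psf; P₁ = ½×583.7×14.9 = 4349.
Layer 2: σ_v at top = γ₁h₁ = 1758; σ_h top = K_a2×1758 = 697.2; σ_h base = K_a2×(1758+118.2×12.5) = 1283.
P₂ = ½(697.2+1283)×12.5 = 12380. Total P_a = 4349+12380 = 16730 lb/ft.

16700 lb/ft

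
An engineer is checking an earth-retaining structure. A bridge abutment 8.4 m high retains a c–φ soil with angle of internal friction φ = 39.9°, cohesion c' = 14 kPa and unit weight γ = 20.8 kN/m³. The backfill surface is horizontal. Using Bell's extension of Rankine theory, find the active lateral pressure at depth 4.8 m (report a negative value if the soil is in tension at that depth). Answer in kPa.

K_a = (1 − sin φ)/(1 + sin φ) = 0.2184.
σ_a = K_a γ z − 2c√K_a = 0.2184×20.8×4.8 − 2×14×0.4674 = 8.722 kPa.

8.72 kPa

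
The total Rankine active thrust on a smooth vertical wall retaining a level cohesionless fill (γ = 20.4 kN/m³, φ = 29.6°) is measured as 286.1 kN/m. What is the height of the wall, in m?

K_a = 0.3387. P_a = ½ K_a γ H² ⇒ H = √(2P_a/(K_a γ)).
H = √(2×286.1/(0.3387×20.4)) = 9.100 m.

9.10 m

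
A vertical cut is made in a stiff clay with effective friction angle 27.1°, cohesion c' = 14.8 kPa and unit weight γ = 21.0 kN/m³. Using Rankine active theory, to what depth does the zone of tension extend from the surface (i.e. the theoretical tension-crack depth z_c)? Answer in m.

2.30 m

K_a = tan²(45° − 27.1°/2) = 0.3741; √K_a = 0.6116.
The active pressure is zero where K_a γ z = 2c√K_a, so z_c = 2c/(γ√K_a) = 2×14.8/(21.0×0.6116) = 2.305 m.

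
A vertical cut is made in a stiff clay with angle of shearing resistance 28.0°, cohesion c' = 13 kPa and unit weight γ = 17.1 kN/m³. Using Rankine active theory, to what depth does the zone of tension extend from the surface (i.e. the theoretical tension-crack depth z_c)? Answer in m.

2.53 m

K_a = tan²(45° − 28.0°/2) = 0.3610; √K_a = 0.6009.
The active pressure is zero where K_a γ z = 2c√K_a, so z_c = 2c/(γ√K_a) = 2×13/(17.1×0.6009) = 2.530 m.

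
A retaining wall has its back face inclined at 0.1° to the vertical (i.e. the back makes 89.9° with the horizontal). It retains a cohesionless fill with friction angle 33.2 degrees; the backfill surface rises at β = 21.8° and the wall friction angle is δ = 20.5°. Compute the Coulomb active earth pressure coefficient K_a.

K_a = sin²(α+φ) / [sin²α · sin(α−δ) · (1 + √{sin(φ+δ)sin(φ−β) / (sin(α−δ)sin(α+β))})²].
With α = 89.9°, φ = 33.2°, δ = 20.5°, β = 21.8°: K_a = 0.3677.

0.368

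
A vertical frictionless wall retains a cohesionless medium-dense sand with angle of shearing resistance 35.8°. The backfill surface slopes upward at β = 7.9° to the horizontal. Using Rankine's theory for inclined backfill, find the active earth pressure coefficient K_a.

K_a = cos β · (cos β − √(cos²β − cos²φ)) / (cos β + √(cos²β − cos²φ)).
cos β = 0.9905, cos φ = 0.8111, √(cos²β − cos²φ) = 0.5686.
K_a = 0.9905 × (0.9905 − 0.5686)/(0.9905 + 0.5686) = 0.2681.

0.268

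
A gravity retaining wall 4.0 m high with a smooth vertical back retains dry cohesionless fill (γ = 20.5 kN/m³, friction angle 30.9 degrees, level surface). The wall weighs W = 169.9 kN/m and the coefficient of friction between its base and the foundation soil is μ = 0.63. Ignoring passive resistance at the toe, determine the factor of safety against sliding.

K_a = tan²(45° − 30.9°/2) = 0.3214.
P_a = ½K_aγH² = 0.5×0.3214×20.5×4.0² = 52.71 kN/m, acting at H/3 = 1.333 m above the base.
FS_sliding = μW / P_a = 0.63×169.9 / 52.71 = 2.031.

2.03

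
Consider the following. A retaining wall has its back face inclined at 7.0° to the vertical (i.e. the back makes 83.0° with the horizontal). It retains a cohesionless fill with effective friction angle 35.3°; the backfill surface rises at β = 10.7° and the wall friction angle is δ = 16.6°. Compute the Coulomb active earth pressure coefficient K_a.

K_a = sin²(α+φ) / [sin²α · sin(α−δ) · (1 + √{sin(φ+δ)sin(φ−β) / (sin(α−δ)sin(α+β))})²].
With α = 83.0°, φ = 35.3°, δ = 16.6°, β = 10.7°: K_a = 0.3361.

0.336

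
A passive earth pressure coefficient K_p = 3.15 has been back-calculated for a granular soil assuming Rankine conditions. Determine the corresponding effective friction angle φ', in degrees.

31.2°

K_p = (1+sin φ)/(1−sin φ) ⇒ sin φ = (K_p − 1)/(K_p + 1) = 0.5181.
φ = arcsin(0.5181) = 31.20°.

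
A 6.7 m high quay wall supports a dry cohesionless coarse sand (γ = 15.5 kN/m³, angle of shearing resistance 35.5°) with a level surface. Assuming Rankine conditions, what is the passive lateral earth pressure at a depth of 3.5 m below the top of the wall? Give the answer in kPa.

205 kPa

K_p = (1 + sin φ)/(1 − sin φ) = 3.770.
σ_h = K_p γ z = 3.770 × 15.5 × 3.5 = 204.5 kPa.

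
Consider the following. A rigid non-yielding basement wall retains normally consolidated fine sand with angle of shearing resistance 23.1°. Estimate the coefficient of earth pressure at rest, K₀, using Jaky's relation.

0.608

K₀ = 1 − sin φ' = 1 − sin 23.1° = 0.6077.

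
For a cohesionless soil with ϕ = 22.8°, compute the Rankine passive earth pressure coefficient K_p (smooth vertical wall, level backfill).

2.27

K_p = (1 + sin φ)/(1 − sin φ) = tan²(45° + 22.8°/2) = 2.265.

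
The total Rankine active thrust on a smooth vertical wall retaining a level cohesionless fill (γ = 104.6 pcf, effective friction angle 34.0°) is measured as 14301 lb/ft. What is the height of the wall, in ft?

K_a = 0.2827. P_a = ½ K_a γ H² ⇒ H = √(2P_a/(K_a γ)).
H = √(2×14301/(0.2827×104.6)) = 31.10 ft.

31.1 ft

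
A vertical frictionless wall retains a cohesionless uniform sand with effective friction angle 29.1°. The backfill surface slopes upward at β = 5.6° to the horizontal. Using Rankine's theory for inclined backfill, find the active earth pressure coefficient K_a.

0.351

K_a = cos β · (cos β − √(cos²β − cos²φ)) / (cos β + √(cos²β − cos²φ)).
cos β = 0.9952, cos φ = 0.8738, √(cos²β − cos²φ) = 0.4764.
K_a = 0.9952 × (0.9952 − 0.4764)/(0.9952 + 0.4764) = 0.3508.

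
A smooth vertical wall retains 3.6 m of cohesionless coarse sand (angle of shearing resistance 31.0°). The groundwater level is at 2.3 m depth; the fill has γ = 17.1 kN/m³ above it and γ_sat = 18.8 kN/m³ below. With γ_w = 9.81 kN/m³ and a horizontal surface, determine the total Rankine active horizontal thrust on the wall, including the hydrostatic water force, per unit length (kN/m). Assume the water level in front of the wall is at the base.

41.6 kN/m

K_a = tan²(45° − φ/2) = 0.3201.
γ' = 18.8 − 9.81 = 8.990 kN/m³. Depth below WT = 1.3 m.
σ'_h at WT = K_a γ d_w = 12.59 kPa; at base = 12.59 + K_a γ' × 1.3 = 16.33 kPa.
P₁ (0–2.3 m) = ½×12.59×2.3 = 14.48. P₂ (2.3–3.6 m) = ½(12.59+16.33)×1.3 = 18.80.
P_w = ½ γ_w h₂² = 0.5×9.81×1.3² = 8.289. Total = 14.48+18.80+8.289 = 41.57 kN/m.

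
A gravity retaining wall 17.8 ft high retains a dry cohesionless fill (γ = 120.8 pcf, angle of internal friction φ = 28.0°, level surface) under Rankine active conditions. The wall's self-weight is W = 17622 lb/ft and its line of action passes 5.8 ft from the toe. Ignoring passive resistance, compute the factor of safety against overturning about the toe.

K_a = tan²(45° − 28.0°/2) = 0.3610.
P_a = ½K_aγH² = 0.5×0.3610×120.8×17.8² = 6909 lb/ft, acting at H/3 = 5.933 ft above the base.
Overturning moment M_o = P_a × H/3 = 6909 × 5.933 = 40990.
Resisting moment M_r = W × 5.8 = 17622 × 5.8 = 102200.
FS_overturning = M_r/M_o = 102200/40990 = 2.493.

2.49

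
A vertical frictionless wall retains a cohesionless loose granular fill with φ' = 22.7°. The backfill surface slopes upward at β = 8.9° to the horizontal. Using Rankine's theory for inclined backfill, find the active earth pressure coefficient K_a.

K_a = cos β · (cos β − √(cos²β − cos²φ)) / (cos β + √(cos²β − cos²φ)).
cos β = 0.9880, cos φ = 0.9225, √(cos²β − cos²φ) = 0.3535.
K_a = 0.9880 × (0.9880 − 0.3535)/(0.9880 + 0.3535) = 0.4672.

0.467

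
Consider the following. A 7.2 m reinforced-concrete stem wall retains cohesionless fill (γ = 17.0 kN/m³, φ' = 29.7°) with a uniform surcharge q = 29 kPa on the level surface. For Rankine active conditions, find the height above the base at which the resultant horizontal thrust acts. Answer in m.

2.79 m

K_a = 0.3374.
Triangular part P₁ = ½K_aγH² = 148.7 at H/3 = 2.400 m; rectangular part P₂ = K_a q H = 70.45 at H/2 = 3.600 m.
ȳ = (P₁·2.400 + P₂·3.600)/(P₁+P₂) = 2.786 m.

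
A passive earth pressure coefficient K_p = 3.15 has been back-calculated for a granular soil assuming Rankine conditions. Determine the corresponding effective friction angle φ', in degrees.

31.2°

K_p = (1+sin φ)/(1−sin φ) ⇒ sin φ = (K_p − 1)/(K_p + 1) = 0.5181.
φ = arcsin(0.5181) = 31.20°.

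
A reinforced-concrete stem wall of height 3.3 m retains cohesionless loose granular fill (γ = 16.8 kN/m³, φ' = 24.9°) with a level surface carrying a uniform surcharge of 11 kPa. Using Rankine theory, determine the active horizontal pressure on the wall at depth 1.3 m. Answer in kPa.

13.4 kPa

K_a = (1 − sin φ)/(1 + sin φ) = 0.4074.
σ_v = γz + q = 16.8 × 1.3 + 11 = 32.84 kPa.
σ_h = K_a σ_v = 0.4074 × 32.84 = 13.38 kPa.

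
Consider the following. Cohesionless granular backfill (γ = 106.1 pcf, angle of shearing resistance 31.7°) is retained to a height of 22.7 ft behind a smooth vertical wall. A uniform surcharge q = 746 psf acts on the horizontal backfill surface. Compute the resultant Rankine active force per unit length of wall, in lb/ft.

K_a = tan²(45° − φ/2) = 0.3111.
Soil triangle: ½ K_a γ H² = 0.5×0.3111×106.1×22.7² = 8503 lb/ft.
Surcharge rectangle: K_a q H = 0.3111×746×22.7 = 5268 lb/ft.
Total = 8503 + 5268 = 13770 lb/ft.

13800 lb/ft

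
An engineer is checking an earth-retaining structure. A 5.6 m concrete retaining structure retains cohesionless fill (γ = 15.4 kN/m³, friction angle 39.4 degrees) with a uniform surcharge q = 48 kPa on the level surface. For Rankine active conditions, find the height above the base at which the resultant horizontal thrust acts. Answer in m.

K_a = 0.2234.
Triangular part P₁ = ½K_aγH² = 53.96 at H/3 = 1.867 m; rectangular part P₂ = K_a q H = 60.06 at H/2 = 2.800 m.
ȳ = (P₁·1.867 + P₂·2.800)/(P₁+P₂) = 2.358 m.

2.36 m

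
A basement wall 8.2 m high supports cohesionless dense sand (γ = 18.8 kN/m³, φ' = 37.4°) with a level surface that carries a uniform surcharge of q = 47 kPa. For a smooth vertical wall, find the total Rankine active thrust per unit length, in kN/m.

249 kN/m

K_a = tan²(45° − φ/2) = 0.2443.
Soil triangle: ½ K_a γ H² = 0.5×0.2443×18.8×8.2² = 154.4 kN/m.
Surcharge rectangle: K_a q H = 0.2443×47×8.2 = 94.14 kN/m.
Total = 154.4 + 94.14 = 248.5 kN/m.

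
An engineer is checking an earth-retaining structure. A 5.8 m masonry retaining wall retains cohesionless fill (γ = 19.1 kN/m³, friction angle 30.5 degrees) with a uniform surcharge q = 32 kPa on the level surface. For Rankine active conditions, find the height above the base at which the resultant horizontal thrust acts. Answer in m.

K_a = 0.3267.
Triangular part P₁ = ½K_aγH² = 104.9 at H/3 = 1.933 m; rectangular part P₂ = K_a q H = 60.63 at H/2 = 2.900 m.
ȳ = (P₁·1.933 + P₂·2.900)/(P₁+P₂) = 2.287 m.

2.29 m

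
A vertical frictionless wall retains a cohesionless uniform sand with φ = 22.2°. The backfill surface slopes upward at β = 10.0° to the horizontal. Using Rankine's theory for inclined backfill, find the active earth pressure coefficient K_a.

0.484

K_a = cos β · (cos β − √(cos²β − cos²φ)) / (cos β + √(cos²β − cos²φ)).
cos β = 0.9848, cos φ = 0.9259, √(cos²β − cos²φ) = 0.3356.
K_a = 0.9848 × (0.9848 − 0.3356)/(0.9848 + 0.3356) = 0.4842.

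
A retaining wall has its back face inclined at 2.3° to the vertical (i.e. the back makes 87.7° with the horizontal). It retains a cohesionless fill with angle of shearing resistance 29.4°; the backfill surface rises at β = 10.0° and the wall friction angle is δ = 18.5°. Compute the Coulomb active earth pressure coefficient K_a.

0.370

K_a = sin²(α+φ) / [sin²α · sin(α−δ) · (1 + √{sin(φ+δ)sin(φ−β) / (sin(α−δ)sin(α+β))})²].
With α = 87.7°, φ = 29.4°, δ = 18.5°, β = 10.0°: K_a = 0.3696.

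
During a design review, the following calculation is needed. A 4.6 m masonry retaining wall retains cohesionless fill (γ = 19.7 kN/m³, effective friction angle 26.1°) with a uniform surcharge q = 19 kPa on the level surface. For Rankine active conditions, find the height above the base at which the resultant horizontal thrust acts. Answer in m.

K_a = 0.3889.
Triangular part P₁ = ½K_aγH² = 81.07 at H/3 = 1.533 m; rectangular part P₂ = K_a q H = 33.99 at H/2 = 2.300 m.
ȳ = (P₁·1.533 + P₂·2.300)/(P₁+P₂) = 1.760 m.

1.76 m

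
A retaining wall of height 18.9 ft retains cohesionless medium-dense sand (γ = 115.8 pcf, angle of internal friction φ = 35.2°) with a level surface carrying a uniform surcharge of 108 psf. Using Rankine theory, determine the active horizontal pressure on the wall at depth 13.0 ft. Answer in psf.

434 psf

K_a = (1 − sin φ)/(1 + sin φ) = 0.2687.
σ_v = γz + q = 115.8 × 13.0 + 108 = 1613 psf.
σ_h = K_a σ_v = 0.2687 × 1613 = 433.5 psf.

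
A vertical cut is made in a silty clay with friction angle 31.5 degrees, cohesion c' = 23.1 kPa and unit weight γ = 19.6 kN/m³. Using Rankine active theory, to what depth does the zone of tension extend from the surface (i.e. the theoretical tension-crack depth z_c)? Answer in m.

4.21 m

K_a = tan²(45° − 31.5°/2) = 0.3136; √K_a = 0.5600.
The active pressure is zero where K_a γ z = 2c√K_a, so z_c = 2c/(γ√K_a) = 2×23.1/(19.6×0.5600) = 4.209 m.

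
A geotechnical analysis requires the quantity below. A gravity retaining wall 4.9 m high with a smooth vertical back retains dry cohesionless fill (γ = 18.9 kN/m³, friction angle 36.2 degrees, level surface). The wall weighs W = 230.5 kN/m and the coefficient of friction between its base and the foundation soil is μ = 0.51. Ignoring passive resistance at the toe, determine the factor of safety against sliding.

2.01

K_a = tan²(45° − 36.2°/2) = 0.2574.
P_a = ½K_aγH² = 0.5×0.2574×18.9×4.9² = 58.40 kN/m, acting at H/3 = 1.633 m above the base.
FS_sliding = μW / P_a = 0.51×230.5 / 58.40 = 2.013.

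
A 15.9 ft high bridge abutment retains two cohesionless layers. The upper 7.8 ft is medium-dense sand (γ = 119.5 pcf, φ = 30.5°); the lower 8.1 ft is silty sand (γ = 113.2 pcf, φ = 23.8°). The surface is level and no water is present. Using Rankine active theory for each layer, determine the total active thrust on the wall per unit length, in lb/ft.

K_a1 = tan²(45°−30.5°/2) = 0.3267; K_a2 = tan²(45°−23.8°/2) = 0.4250.
Layer 1: σ at base = K_a1 γ₁ h₁ = 304.5 psf; P₁ = ½×304.5×7.8 = 1187.
Layer 2: σ_v at top = γ₁h₁ = 932.1; σ_h top = K_a2×932.1 = 396.1; σ_h base = K_a2×(932.1+113.2×8.1) = 785.8.
P₂ = ½(396.1+785.8)×8.1 = 4787. Total P_a = 1187+4787 = 5974 lb/ft.

5970 lb/ft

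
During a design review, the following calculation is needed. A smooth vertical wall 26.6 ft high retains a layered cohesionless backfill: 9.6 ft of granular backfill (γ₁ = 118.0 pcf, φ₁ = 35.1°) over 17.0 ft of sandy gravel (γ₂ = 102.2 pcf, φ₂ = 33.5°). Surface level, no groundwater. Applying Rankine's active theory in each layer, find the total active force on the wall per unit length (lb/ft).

K_a1 = tan²(45°−35.1°/2) = 0.2698; K_a2 = tan²(45°−33.5°/2) = 0.2887.
Layer 1: σ at base = K_a1 γ₁ h₁ = 305.7 psf; P₁ = ½×305.7×9.6 = 1467.
Layer 2: σ_v at top = γ₁h₁ = 1133; σ_h top = K_a2×1133 = 327.1; σ_h base = K_a2×(1133+102.2×17.0) = 828.7.
P₂ = ½(327.1+828.7)×17.0 = 9824. Total P_a = 1467+9824 = 11290 lb/ft.

11300 lb/ft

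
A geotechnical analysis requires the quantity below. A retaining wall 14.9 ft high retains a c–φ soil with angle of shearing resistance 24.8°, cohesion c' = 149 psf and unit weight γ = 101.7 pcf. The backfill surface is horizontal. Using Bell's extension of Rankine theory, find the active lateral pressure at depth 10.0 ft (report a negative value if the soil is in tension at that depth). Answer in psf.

225 psf

K_a = (1 − sin φ)/(1 + sin φ) = 0.4090.
σ_a = K_a γ z − 2c√K_a = 0.4090×101.7×10.0 − 2×149×0.6395 = 225.4 psf.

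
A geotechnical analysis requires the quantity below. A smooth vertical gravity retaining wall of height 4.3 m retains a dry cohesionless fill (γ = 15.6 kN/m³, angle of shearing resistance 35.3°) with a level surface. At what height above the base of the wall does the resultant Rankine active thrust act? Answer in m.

K_a = 0.2675.
The pressure distribution is triangular, so the resultant acts at H/3 above the base = 4.3/3 = 1.433 m.

1.43 m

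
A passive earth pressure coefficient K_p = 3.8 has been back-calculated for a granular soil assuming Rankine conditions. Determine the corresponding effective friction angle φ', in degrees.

K_p = (1+sin φ)/(1−sin φ) ⇒ sin φ = (K_p − 1)/(K_p + 1) = 0.5833.
φ = arcsin(0.5833) = 35.69°.

35.7°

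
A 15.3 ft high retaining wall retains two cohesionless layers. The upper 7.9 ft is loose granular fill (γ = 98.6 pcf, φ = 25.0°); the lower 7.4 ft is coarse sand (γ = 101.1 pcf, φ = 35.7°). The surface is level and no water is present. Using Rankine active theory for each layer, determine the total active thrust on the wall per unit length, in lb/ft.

3490 lb/ft

K_a1 = tan²(45°−25.0°/2) = 0.4059; K_a2 = tan²(45°−35.7°/2) = 0.2630.
Layer 1: σ at base = K_a1 γ₁ h₁ = 316.1 psf; P₁ = ½×316.1×7.9 = 1249.
Layer 2: σ_v at top = γ₁h₁ = 778.9; σ_h top = K_a2×778.9 = 204.9; σ_h base = K_a2×(778.9+101.1×7.4) = 401.6.
P₂ = ½(204.9+401.6)×7.4 = 2244. Total P_a = 1249+2244 = 3493 lb/ft.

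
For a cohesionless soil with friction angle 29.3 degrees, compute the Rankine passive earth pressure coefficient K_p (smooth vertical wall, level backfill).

2.92

K_p = (1 + sin φ)/(1 − sin φ) = tan²(45° + 29.3°/2) = 2.917.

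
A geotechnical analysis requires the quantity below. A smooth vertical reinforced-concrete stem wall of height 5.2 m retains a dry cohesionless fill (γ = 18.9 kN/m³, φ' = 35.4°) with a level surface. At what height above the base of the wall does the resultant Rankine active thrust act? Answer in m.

K_a = 0.2664.
The pressure distribution is triangular, so the resultant acts at H/3 above the base = 5.2/3 = 1.733 m.

1.73 m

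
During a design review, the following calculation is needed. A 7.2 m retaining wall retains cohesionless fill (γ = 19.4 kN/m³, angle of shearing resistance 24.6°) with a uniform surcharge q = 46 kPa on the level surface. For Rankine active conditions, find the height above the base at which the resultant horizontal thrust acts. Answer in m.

K_a = 0.4121.
Triangular part P₁ = ½K_aγH² = 207.2 at H/3 = 2.400 m; rectangular part P₂ = K_a q H = 136.5 at H/2 = 3.600 m.
ȳ = (P₁·2.400 + P₂·3.600)/(P₁+P₂) = 2.877 m.

2.88 m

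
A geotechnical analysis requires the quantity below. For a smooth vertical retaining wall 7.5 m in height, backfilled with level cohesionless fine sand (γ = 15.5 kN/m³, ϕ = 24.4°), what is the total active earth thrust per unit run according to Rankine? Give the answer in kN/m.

K_a = tan²(45° − φ/2) = 0.4153.
P_a = ½ K_a γ H² = 0.5 × 0.4153 × 15.5 × 7.5² = 181.1 kN/m.

181 kN/m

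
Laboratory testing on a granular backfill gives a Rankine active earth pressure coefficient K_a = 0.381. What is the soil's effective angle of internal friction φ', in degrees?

26.6°

K_a = tan²(45° − φ/2) ⇒ 45° − φ/2 = arctan(√0.381) = 31.69°.
φ = 2(45° − 31.69°) = 26.63°.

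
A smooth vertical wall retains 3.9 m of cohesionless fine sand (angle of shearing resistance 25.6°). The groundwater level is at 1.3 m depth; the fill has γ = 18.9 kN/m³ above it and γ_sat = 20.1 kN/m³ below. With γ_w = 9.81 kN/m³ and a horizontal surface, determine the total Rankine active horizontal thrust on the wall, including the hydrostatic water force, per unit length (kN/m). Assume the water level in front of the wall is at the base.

78.6 kN/m

K_a = tan²(45° − φ/2) = 0.3966.
γ' = 20.1 − 9.81 = 10.29 kN/m³. Depth below WT = 2.6 m.
σ'_h at WT = K_a γ d_w = 9.744 kPa; at base = 9.744 + K_a γ' × 2.6 = 20.35 kPa.
P₁ (0–1.3 m) = ½×9.744×1.3 = 6.333. P₂ (1.3–3.9 m) = ½(9.744+20.35)×2.6 = 39.13.
P_w = ½ γ_w h₂² = 0.5×9.81×2.6² = 33.16. Total = 6.333+39.13+33.16 = 78.62 kN/m.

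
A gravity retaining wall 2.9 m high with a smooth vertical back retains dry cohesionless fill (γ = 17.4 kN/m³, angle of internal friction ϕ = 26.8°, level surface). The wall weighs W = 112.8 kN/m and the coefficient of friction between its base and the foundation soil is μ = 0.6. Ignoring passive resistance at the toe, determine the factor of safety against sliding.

K_a = tan²(45° − 26.8°/2) = 0.3785.
P_a = ½K_aγH² = 0.5×0.3785×17.4×2.9² = 27.69 kN/m, acting at H/3 = 0.9667 m above the base.
FS_sliding = μW / P_a = 0.6×112.8 / 27.69 = 2.444.

2.44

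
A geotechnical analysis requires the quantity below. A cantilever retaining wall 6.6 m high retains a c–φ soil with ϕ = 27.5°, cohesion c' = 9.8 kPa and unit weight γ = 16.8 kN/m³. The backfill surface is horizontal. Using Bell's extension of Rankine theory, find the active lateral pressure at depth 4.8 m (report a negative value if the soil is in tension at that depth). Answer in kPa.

17.8 kPa

K_a = (1 − sin φ)/(1 + sin φ) = 0.3682.
σ_a = K_a γ z − 2c√K_a = 0.3682×16.8×4.8 − 2×9.8×0.6068 = 17.80 kPa.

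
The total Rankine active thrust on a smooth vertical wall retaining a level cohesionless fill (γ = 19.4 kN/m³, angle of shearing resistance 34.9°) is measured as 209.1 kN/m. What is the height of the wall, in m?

K_a = 0.2721. P_a = ½ K_a γ H² ⇒ H = √(2P_a/(K_a γ)).
H = √(2×209.1/(0.2721×19.4)) = 8.900 m.

8.90 m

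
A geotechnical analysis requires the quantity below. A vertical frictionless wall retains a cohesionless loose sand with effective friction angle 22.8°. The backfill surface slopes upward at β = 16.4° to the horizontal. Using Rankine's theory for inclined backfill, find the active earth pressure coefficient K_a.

K_a = cos β · (cos β − √(cos²β − cos²φ)) / (cos β + √(cos²β − cos²φ)).
cos β = 0.9593, cos φ = 0.9219, √(cos²β − cos²φ) = 0.2654.
K_a = 0.9593 × (0.9593 − 0.2654)/(0.9593 + 0.2654) = 0.5435.

0.544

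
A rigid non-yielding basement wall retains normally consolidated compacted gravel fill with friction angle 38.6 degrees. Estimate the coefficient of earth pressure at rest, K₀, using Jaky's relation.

K₀ = 1 − sin φ' = 1 − sin 38.6° = 0.3761.

0.376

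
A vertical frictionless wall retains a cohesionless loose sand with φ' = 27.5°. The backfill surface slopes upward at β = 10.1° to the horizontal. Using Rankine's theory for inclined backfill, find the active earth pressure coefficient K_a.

K_a = cos β · (cos β − √(cos²β − cos²φ)) / (cos β + √(cos²β − cos²φ)).
cos β = 0.9845, cos φ = 0.8870, √(cos²β − cos²φ) = 0.4272.
K_a = 0.9845 × (0.9845 − 0.4272)/(0.9845 + 0.4272) = 0.3887.

0.389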